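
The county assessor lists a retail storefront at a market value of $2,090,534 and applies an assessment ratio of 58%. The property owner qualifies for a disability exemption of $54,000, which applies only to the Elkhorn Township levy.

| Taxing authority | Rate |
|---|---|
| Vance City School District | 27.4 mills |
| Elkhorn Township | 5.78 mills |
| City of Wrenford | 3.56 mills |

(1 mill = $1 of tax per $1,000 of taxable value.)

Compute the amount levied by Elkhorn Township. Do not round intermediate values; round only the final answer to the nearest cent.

Assessed value = $2,090,534 × 0.58 = $1,212,509.72
Elkhorn Township taxable value = $1,212,509.72 − $54,000 = $1,158,509.72
Elkhorn Township levy = $1,158,509.72 × 0.00578 = $6,696.1861816

$6,696.19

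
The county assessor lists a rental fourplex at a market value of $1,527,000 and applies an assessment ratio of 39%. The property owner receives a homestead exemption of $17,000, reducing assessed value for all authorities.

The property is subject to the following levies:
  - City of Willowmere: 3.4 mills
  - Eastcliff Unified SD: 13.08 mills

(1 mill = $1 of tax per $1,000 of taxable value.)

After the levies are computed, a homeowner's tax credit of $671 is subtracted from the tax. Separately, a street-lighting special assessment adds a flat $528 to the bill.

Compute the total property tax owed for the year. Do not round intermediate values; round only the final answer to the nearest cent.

$9,391.17

Assessed value = $1,527,000 × 0.39 = $595,530
Taxable value = $595,530 − $17,000 = $578,530
City of Willowmere: $578,530 × 0.0034 = $1,967.002
Eastcliff Unified SD: $578,530 × 0.01308 = $7,567.1724
Levies subtotal = $9,534.1744
After credit = $9,534.1744 − $671 = $8,863.1744
Total = $8,863.1744 + $528 = $9,391.1744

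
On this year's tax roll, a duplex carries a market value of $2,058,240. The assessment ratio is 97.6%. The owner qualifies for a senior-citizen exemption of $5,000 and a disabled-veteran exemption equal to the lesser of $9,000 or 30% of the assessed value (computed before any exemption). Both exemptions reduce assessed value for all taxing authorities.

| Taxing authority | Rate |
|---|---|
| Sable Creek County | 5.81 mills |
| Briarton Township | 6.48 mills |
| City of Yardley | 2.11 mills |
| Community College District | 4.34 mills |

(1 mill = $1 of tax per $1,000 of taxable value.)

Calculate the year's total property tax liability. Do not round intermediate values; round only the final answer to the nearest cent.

Assessed value = $2,058,240 × 0.976 = $2,008,842.24
Disabled-veteran exemption = min($9,000, 30% × $2,008,842.24) = min($9,000, $602,652.672) = $9,000 (dollar cap binds)
Taxable value = $2,008,842.24 − $5,000 − $9,000 = $1,994,842.24
Sable Creek County: $1,994,842.24 × 0.00581 = $11,590.0334144
Briarton Township: $1,994,842.24 × 0.00648 = $12,926.5777152
City of Yardley: $1,994,842.24 × 0.00211 = $4,209.1171264
Community College District: $1,994,842.24 × 0.00434 = $8,657.6153216
Total = $37,383.3435776

$37,383.34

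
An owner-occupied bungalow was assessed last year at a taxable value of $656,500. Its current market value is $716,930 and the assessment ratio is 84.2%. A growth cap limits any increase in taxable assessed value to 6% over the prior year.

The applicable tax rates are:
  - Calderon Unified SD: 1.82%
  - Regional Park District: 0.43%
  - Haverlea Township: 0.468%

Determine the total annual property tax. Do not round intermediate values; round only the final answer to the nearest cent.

Uncapped assessed value = $716,930 × 0.842 = $603,655.06
Cap limit = $656,500 × 1.06 = $695,890
Taxable assessed value = min($603,655.06, $695,890) = $603,655.06 (cap does not bind)
Calderon Unified SD: $603,655.06 × 0.0182 = $10,986.522092
Regional Park District: $603,655.06 × 0.0043 = $2,595.716758
Haverlea Township: $603,655.06 × 0.00468 = $2,825.1056808
Total = $16,407.3445308

$16,407.34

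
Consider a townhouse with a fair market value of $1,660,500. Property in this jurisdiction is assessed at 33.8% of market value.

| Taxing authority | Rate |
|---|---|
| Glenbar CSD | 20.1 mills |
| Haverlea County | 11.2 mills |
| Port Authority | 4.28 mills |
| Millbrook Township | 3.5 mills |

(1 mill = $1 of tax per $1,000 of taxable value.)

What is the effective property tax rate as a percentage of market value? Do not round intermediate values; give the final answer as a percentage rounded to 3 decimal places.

Assessed value = $1,660,500 × 0.338 = $561,249
Glenbar CSD: $561,249 × 0.0201 = $11,281.1049
Haverlea County: $561,249 × 0.0112 = $6,285.9888
Port Authority: $561,249 × 0.00428 = $2,402.14572
Millbrook Township: $561,249 × 0.0035 = $1,964.3715
Total tax = $21,933.61092
Effective rate = $21,933.61092 ÷ $1,660,500 = 1.321% of market value

1.321%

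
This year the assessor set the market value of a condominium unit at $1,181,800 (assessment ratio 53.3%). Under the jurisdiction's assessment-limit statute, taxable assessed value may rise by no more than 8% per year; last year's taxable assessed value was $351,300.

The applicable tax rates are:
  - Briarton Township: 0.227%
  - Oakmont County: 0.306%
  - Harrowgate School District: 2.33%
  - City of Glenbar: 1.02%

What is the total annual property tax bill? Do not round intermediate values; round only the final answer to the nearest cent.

$14,732.26

Uncapped assessed value = $1,181,800 × 0.533 = $629,899.4
Cap limit = $351,300 × 1.08 = $379,404
Taxable assessed value = min($629,899.4, $379,404) = $379,404 (cap binds)
Briarton Township: $379,404 × 0.00227 = $861.24708
Oakmont County: $379,404 × 0.00306 = $1,160.97624
Harrowgate School District: $379,404 × 0.0233 = $8,840.1132
City of Glenbar: $379,404 × 0.0102 = $3,869.9208
Total = $14,732.25732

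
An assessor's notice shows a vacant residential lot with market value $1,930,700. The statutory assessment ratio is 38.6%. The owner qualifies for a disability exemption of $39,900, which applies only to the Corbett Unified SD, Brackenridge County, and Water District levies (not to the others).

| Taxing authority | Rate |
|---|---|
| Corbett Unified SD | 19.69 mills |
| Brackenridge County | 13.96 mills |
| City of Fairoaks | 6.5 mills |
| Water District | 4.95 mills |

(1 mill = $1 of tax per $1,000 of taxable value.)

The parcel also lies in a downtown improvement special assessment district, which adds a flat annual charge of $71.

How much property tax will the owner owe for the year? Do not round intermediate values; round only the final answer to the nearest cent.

Assessed value = $1,930,700 × 0.386 = $745,250.2
Corbett Unified SD: ($745,250.2 − $39,900) × 0.01969 = $705,350.2 × 0.01969 = $13,888.345438
Brackenridge County: ($745,250.2 − $39,900) × 0.01396 = $705,350.2 × 0.01396 = $9,846.688792
City of Fairoaks: $745,250.2 × 0.0065 = $4,844.1263
Water District: ($745,250.2 − $39,900) × 0.00495 = $705,350.2 × 0.00495 = $3,491.48349
Levies subtotal = $32,070.64402
Total = $32,070.64402 + $71 = $32,141.64402

$32,141.64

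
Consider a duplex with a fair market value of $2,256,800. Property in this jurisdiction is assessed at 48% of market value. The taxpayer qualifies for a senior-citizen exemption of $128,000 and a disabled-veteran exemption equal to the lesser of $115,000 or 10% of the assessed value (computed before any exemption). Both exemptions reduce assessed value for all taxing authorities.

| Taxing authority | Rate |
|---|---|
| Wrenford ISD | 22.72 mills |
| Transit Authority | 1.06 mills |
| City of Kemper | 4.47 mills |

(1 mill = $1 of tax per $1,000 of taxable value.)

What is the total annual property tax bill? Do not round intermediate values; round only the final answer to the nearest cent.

Assessed value = $2,256,800 × 0.48 = $1,083,264
Disabled-veteran exemption = min($115,000, 10% × $1,083,264) = min($115,000, $108,326.4) = $108,326.4 (percentage binds)
Taxable value = $1,083,264 − $128,000 − $108,326.4 = $846,937.6
Wrenford ISD: $846,937.6 × 0.02272 = $19,242.422272
Transit Authority: $846,937.6 × 0.00106 = $897.753856
City of Kemper: $846,937.6 × 0.00447 = $3,785.811072
Total = $23,925.9872

$23,925.99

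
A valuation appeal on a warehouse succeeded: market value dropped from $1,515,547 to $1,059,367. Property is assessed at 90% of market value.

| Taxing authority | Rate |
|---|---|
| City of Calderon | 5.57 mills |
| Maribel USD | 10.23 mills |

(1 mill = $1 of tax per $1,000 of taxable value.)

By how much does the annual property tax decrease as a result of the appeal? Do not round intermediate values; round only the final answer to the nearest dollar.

Old assessed value = $1,515,547 × 0.9 = $1,363,992.3
New assessed value = $1,059,367 × 0.9 = $953,430.3
Combined rate = 0.00557 + 0.01023 = 0.0158
Old tax = $1,363,992.3 × 0.0158 = $21,551.07834
New tax = $953,430.3 × 0.0158 = $15,064.19874
Reduction = $21,551.07834 − $15,064.19874 = $6,486.8796

$6,487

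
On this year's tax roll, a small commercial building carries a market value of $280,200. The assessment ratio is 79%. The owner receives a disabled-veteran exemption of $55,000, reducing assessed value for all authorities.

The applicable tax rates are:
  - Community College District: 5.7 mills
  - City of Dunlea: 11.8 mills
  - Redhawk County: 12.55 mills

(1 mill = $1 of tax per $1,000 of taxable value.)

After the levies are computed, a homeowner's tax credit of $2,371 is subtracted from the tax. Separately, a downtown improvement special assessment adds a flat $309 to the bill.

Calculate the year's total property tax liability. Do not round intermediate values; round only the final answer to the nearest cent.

$2,937.06

Assessed value = $280,200 × 0.79 = $221,358
Taxable value = $221,358 − $55,000 = $166,358
Community College District: $166,358 × 0.0057 = $948.2406
City of Dunlea: $166,358 × 0.0118 = $1,963.0244
Redhawk County: $166,358 × 0.01255 = $2,087.7929
Levies subtotal = $4,999.0579
After credit = $4,999.0579 − $2,371 = $2,628.0579
Total = $2,628.0579 + $309 = $2,937.0579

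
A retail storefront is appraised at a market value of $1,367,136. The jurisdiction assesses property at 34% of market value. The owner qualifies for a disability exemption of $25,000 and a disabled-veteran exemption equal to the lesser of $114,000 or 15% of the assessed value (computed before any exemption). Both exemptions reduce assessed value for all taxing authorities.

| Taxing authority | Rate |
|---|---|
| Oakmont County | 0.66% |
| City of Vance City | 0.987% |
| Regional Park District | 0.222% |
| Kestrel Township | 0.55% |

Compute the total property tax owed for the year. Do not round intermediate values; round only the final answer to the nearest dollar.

Assessed value = $1,367,136 × 0.34 = $464,826.24
Disabled-veteran exemption = min($114,000, 15% × $464,826.24) = min($114,000, $69,723.936) = $69,723.936 (percentage binds)
Taxable value = $464,826.24 − $25,000 − $69,723.936 = $370,102.304
Oakmont County: $370,102.304 × 0.0066 = $2,442.6752064
City of Vance City: $370,102.304 × 0.00987 = $3,652.90974048
Regional Park District: $370,102.304 × 0.00222 = $821.62711488
Kestrel Township: $370,102.304 × 0.0055 = $2,035.562672
Total = $8,952.77473376

$8,953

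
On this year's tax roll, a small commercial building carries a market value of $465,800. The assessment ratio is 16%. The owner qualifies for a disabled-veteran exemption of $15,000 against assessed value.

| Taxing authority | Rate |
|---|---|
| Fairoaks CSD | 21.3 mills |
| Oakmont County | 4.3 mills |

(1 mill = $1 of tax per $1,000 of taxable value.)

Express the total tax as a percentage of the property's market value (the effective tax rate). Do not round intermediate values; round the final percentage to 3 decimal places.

Assessed value = $465,800 × 0.16 = $74,528
Taxable value = $74,528 − $15,000 = $59,528
Fairoaks CSD: $59,528 × 0.0213 = $1,267.9464
Oakmont County: $59,528 × 0.0043 = $255.9704
Total tax = $1,523.9168
Effective rate = $1,523.9168 ÷ $465,800 = 0.327% of market value

0.327%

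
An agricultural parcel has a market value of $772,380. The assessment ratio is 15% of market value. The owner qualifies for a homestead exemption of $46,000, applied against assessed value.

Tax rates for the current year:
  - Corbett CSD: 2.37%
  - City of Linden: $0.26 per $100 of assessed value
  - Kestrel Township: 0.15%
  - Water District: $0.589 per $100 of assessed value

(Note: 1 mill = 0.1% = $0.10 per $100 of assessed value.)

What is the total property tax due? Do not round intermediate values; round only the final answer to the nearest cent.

$2,353.48

Assessed value = $772,380 × 0.15 = $115,857
Taxable value = $115,857 − $46,000 = $69,857
Corbett CSD: $69,857 × 0.0237 = $1,655.6109
City of Linden: $69,857 × 0.0026 = $181.6282
Kestrel Township: $69,857 × 0.0015 = $104.7855
Water District: $69,857 × 0.00589 = $411.45773
Total = $2,353.48233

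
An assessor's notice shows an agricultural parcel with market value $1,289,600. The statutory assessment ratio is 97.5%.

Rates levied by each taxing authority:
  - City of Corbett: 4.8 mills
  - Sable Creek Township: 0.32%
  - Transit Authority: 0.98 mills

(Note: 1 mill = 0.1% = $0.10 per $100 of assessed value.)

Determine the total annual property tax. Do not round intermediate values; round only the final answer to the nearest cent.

$11,291.09

Assessed value = $1,289,600 × 0.975 = $1,257,360
City of Corbett: $1,257,360 × 0.0048 = $6,035.328
Sable Creek Township: $1,257,360 × 0.0032 = $4,023.552
Transit Authority: $1,257,360 × 0.00098 = $1,232.2128
Total = $11,291.0928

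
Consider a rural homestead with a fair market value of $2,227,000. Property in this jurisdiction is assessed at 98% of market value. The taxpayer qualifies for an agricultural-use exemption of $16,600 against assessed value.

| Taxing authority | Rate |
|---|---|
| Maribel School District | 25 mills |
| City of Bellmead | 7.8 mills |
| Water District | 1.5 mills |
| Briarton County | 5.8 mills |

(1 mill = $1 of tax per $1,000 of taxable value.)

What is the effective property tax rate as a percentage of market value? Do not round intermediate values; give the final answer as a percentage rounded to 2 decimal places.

Assessed value = $2,227,000 × 0.98 = $2,182,460
Taxable value = $2,182,460 − $16,600 = $2,165,860
Maribel School District: $2,165,860 × 0.025 = $54,146.5
City of Bellmead: $2,165,860 × 0.0078 = $16,893.708
Water District: $2,165,860 × 0.0015 = $3,248.79
Briarton County: $2,165,860 × 0.0058 = $12,561.988
Total tax = $86,850.986
Effective rate = $86,850.986 ÷ $2,227,000 = 3.90% of market value

3.90%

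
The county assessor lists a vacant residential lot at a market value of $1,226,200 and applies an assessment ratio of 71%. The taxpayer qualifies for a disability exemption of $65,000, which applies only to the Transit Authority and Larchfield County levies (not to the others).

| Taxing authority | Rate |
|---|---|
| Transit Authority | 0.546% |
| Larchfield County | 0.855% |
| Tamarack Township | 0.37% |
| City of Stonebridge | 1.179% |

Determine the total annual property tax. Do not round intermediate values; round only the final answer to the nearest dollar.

$24,772

Assessed value = $1,226,200 × 0.71 = $870,602
Transit Authority: ($870,602 − $65,000) × 0.00546 = $805,602 × 0.00546 = $4,398.58692
Larchfield County: ($870,602 − $65,000) × 0.00855 = $805,602 × 0.00855 = $6,887.8971
Tamarack Township: $870,602 × 0.0037 = $3,221.2274
City of Stonebridge: $870,602 × 0.01179 = $10,264.39758
Total = $24,772.109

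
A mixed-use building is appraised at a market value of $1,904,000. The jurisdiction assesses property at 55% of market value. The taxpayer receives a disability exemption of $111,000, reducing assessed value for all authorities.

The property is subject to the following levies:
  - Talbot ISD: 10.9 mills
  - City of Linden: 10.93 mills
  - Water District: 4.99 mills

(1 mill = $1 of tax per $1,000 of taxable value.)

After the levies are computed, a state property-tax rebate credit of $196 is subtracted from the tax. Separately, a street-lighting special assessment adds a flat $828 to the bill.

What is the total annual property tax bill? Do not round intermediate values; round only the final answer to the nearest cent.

Assessed value = $1,904,000 × 0.55 = $1,047,200
Taxable value = $1,047,200 − $111,000 = $936,200
Talbot ISD: $936,200 × 0.0109 = $10,204.58
City of Linden: $936,200 × 0.01093 = $10,232.666
Water District: $936,200 × 0.00499 = $4,671.638
Levies subtotal = $25,108.884
After credit = $25,108.884 − $196 = $24,912.884
Total = $24,912.884 + $828 = $25,740.884

$25,740.88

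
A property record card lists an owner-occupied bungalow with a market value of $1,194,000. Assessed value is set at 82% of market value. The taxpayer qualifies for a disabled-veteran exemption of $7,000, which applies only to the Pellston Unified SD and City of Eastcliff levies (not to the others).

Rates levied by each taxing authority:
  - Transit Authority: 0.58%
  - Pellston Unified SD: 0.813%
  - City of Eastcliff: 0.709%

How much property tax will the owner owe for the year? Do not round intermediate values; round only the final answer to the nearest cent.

$20,473.72

Assessed value = $1,194,000 × 0.82 = $979,080
Transit Authority: $979,080 × 0.0058 = $5,678.664
Pellston Unified SD: ($979,080 − $7,000) × 0.00813 = $972,080 × 0.00813 = $7,903.0104
City of Eastcliff: ($979,080 − $7,000) × 0.00709 = $972,080 × 0.00709 = $6,892.0472
Total = $20,473.7216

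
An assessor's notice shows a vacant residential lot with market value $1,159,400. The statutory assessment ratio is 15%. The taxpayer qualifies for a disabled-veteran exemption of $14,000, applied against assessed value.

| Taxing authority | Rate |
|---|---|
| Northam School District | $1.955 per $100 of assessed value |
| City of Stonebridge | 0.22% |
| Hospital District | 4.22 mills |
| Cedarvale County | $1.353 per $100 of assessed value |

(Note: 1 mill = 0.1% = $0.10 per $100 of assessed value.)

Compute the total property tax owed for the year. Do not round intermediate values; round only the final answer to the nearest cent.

Assessed value = $1,159,400 × 0.15 = $173,910
Taxable value = $173,910 − $14,000 = $159,910
Northam School District: $159,910 × 0.01955 = $3,126.2405
City of Stonebridge: $159,910 × 0.0022 = $351.802
Hospital District: $159,910 × 0.00422 = $674.8202
Cedarvale County: $159,910 × 0.01353 = $2,163.5823
Total = $6,316.445

$6,316.45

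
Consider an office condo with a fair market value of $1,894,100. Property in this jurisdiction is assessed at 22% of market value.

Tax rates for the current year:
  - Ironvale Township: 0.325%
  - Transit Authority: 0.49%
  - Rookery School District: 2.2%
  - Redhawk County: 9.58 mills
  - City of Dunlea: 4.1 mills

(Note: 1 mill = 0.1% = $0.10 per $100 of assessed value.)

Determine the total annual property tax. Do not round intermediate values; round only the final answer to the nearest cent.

$18,264.05

Assessed value = $1,894,100 × 0.22 = $416,702
Ironvale Township: $416,702 × 0.00325 = $1,354.2815
Transit Authority: $416,702 × 0.0049 = $2,041.8398
Rookery School District: $416,702 × 0.022 = $9,167.444
Redhawk County: $416,702 × 0.00958 = $3,992.00516
City of Dunlea: $416,702 × 0.0041 = $1,708.4782
Total = $18,264.04866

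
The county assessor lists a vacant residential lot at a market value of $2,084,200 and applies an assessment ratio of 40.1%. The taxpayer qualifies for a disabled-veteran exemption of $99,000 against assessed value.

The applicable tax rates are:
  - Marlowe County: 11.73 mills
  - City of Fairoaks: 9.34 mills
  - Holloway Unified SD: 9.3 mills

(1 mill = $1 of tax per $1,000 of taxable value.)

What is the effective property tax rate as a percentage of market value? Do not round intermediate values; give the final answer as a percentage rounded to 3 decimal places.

1.074%

Assessed value = $2,084,200 × 0.401 = $835,764.2
Taxable value = $835,764.2 − $99,000 = $736,764.2
Marlowe County: $736,764.2 × 0.01173 = $8,642.244066
City of Fairoaks: $736,764.2 × 0.00934 = $6,881.377628
Holloway Unified SD: $736,764.2 × 0.0093 = $6,851.90706
Total tax = $22,375.528754
Effective rate = $22,375.528754 ÷ $2,084,200 = 1.074% of market value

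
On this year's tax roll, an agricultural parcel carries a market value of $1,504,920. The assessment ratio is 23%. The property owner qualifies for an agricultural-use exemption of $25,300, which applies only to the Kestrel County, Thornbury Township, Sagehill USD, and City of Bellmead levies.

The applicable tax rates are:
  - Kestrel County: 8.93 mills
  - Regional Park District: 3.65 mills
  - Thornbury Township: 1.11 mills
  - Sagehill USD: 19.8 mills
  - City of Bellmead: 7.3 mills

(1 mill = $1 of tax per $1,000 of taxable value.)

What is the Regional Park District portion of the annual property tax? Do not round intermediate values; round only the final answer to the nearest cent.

Assessed value = $1,504,920 × 0.23 = $346,131.6
Regional Park District taxable value = $346,131.6 (exemption does not apply)
Regional Park District levy = $346,131.6 × 0.00365 = $1,263.38034

$1,263.38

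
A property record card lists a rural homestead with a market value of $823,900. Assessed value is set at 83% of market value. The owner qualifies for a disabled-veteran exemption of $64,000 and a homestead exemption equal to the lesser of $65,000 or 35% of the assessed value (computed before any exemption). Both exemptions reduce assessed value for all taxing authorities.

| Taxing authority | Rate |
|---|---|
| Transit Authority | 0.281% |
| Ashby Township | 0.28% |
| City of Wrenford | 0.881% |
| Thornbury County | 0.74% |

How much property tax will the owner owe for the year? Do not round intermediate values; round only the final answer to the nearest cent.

$12,106.54

Assessed value = $823,900 × 0.83 = $683,837
Homestead exemption = min($65,000, 35% × $683,837) = min($65,000, $239,342.95) = $65,000 (dollar cap binds)
Taxable value = $683,837 − $64,000 − $65,000 = $554,837
Transit Authority: $554,837 × 0.00281 = $1,559.09197
Ashby Township: $554,837 × 0.0028 = $1,553.5436
City of Wrenford: $554,837 × 0.00881 = $4,888.11397
Thornbury County: $554,837 × 0.0074 = $4,105.7938
Total = $12,106.54334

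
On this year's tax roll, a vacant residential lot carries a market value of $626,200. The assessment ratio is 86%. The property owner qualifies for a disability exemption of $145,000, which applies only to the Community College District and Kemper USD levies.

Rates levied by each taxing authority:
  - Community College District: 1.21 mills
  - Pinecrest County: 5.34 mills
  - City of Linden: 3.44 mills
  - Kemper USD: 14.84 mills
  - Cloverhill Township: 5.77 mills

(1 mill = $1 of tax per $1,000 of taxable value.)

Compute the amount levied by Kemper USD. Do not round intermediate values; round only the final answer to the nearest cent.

Assessed value = $626,200 × 0.86 = $538,532
Kemper USD taxable value = $538,532 − $145,000 = $393,532
Kemper USD levy = $393,532 × 0.01484 = $5,840.01488

$5,840.01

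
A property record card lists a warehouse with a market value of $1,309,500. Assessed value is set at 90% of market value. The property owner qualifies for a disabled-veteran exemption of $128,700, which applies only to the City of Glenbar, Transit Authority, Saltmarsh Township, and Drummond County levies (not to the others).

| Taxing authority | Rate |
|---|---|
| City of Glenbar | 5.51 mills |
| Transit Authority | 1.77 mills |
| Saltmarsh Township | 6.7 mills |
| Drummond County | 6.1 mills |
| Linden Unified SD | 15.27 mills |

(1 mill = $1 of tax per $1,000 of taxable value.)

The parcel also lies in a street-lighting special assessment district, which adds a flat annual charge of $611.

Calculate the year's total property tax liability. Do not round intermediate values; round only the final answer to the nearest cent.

$39,688.45

Assessed value = $1,309,500 × 0.9 = $1,178,550
City of Glenbar: ($1,178,550 − $128,700) × 0.00551 = $1,049,850 × 0.00551 = $5,784.6735
Transit Authority: ($1,178,550 − $128,700) × 0.00177 = $1,049,850 × 0.00177 = $1,858.2345
Saltmarsh Township: ($1,178,550 − $128,700) × 0.0067 = $1,049,850 × 0.0067 = $7,033.995
Drummond County: ($1,178,550 − $128,700) × 0.0061 = $1,049,850 × 0.0061 = $6,404.085
Linden Unified SD: $1,178,550 × 0.01527 = $17,996.4585
Levies subtotal = $39,077.4465
Total = $39,077.4465 + $611 = $39,688.4465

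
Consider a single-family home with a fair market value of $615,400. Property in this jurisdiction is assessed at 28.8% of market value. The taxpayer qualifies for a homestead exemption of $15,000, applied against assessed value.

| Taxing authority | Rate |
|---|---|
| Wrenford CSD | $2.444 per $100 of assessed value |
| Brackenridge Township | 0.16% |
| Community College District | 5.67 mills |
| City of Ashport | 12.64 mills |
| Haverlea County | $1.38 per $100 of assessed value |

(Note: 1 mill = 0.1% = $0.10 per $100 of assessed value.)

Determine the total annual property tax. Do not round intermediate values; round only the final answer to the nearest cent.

$9,433.98

Assessed value = $615,400 × 0.288 = $177,235.2
Taxable value = $177,235.2 − $15,000 = $162,235.2
Wrenford CSD: $162,235.2 × 0.02444 = $3,965.028288
Brackenridge Township: $162,235.2 × 0.0016 = $259.57632
Community College District: $162,235.2 × 0.00567 = $919.873584
City of Ashport: $162,235.2 × 0.01264 = $2,050.652928
Haverlea County: $162,235.2 × 0.0138 = $2,238.84576
Total = $9,433.97688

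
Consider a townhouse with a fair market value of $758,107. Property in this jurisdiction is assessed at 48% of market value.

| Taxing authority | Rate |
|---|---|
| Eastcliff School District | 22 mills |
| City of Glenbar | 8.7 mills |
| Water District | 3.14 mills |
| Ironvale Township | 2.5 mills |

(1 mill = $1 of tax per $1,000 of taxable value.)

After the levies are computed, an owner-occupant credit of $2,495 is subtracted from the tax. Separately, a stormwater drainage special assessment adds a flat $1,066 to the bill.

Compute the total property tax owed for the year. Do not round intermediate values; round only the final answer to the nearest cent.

Assessed value = $758,107 × 0.48 = $363,891.36
Eastcliff School District: $363,891.36 × 0.022 = $8,005.60992
City of Glenbar: $363,891.36 × 0.0087 = $3,165.854832
Water District: $363,891.36 × 0.00314 = $1,142.6188704
Ironvale Township: $363,891.36 × 0.0025 = $909.7284
Levies subtotal = $13,223.8120224
After credit = $13,223.8120224 − $2,495 = $10,728.8120224
Total = $10,728.8120224 + $1,066 = $11,794.8120224

$11,794.81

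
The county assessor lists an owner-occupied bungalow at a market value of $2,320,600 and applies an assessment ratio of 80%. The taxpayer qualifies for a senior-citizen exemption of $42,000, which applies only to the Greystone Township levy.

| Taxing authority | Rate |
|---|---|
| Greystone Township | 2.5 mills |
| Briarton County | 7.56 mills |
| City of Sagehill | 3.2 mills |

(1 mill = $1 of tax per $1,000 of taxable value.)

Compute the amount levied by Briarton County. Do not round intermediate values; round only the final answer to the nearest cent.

Assessed value = $2,320,600 × 0.8 = $1,856,480
Briarton County taxable value = $1,856,480 (exemption does not apply)
Briarton County levy = $1,856,480 × 0.00756 = $14,034.9888

$14,034.99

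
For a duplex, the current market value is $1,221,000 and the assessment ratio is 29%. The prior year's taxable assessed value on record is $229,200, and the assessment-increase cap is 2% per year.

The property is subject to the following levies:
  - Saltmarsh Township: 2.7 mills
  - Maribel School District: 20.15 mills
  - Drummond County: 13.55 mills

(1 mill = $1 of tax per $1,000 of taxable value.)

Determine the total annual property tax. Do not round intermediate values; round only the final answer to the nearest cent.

Uncapped assessed value = $1,221,000 × 0.29 = $354,090
Cap limit = $229,200 × 1.02 = $233,784
Taxable assessed value = min($354,090, $233,784) = $233,784 (cap binds)
Saltmarsh Township: $233,784 × 0.0027 = $631.2168
Maribel School District: $233,784 × 0.02015 = $4,710.7476
Drummond County: $233,784 × 0.01355 = $3,167.7732
Total = $8,509.7376

$8,509.74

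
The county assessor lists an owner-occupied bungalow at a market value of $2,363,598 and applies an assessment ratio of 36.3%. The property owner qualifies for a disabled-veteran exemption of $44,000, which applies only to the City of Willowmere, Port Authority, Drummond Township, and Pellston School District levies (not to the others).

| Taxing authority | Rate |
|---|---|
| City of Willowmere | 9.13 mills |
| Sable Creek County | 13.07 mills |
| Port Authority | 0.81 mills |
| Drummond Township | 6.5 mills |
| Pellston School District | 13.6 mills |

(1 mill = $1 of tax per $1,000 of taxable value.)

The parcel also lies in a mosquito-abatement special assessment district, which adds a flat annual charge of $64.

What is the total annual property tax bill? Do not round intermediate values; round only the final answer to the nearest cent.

Assessed value = $2,363,598 × 0.363 = $857,986.074
City of Willowmere: ($857,986.074 − $44,000) × 0.00913 = $813,986.074 × 0.00913 = $7,431.69285562
Sable Creek County: $857,986.074 × 0.01307 = $11,213.87798718
Port Authority: ($857,986.074 − $44,000) × 0.00081 = $813,986.074 × 0.00081 = $659.32871994
Drummond Township: ($857,986.074 − $44,000) × 0.0065 = $813,986.074 × 0.0065 = $5,290.909481
Pellston School District: ($857,986.074 − $44,000) × 0.0136 = $813,986.074 × 0.0136 = $11,070.2106064
Levies subtotal = $35,666.01965014
Total = $35,666.01965014 + $64 = $35,730.01965014

$35,730.02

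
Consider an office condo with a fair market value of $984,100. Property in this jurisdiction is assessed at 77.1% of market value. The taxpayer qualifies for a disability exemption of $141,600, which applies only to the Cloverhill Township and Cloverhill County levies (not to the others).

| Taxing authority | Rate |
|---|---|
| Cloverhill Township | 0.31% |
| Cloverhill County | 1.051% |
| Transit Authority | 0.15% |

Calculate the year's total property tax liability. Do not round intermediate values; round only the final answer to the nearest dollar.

Assessed value = $984,100 × 0.771 = $758,741.1
Cloverhill Township: ($758,741.1 − $141,600) × 0.0031 = $617,141.1 × 0.0031 = $1,913.13741
Cloverhill County: ($758,741.1 − $141,600) × 0.01051 = $617,141.1 × 0.01051 = $6,486.152961
Transit Authority: $758,741.1 × 0.0015 = $1,138.11165
Total = $9,537.402021

$9,537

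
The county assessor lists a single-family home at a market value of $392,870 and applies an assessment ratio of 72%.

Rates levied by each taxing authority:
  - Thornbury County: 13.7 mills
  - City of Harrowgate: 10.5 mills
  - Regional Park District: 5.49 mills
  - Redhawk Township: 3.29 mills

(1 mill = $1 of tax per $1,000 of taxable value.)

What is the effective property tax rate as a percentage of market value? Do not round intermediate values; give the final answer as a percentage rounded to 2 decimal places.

Assessed value = $392,870 × 0.72 = $282,866.4
Thornbury County: $282,866.4 × 0.0137 = $3,875.26968
City of Harrowgate: $282,866.4 × 0.0105 = $2,970.0972
Regional Park District: $282,866.4 × 0.00549 = $1,552.936536
Redhawk Township: $282,866.4 × 0.00329 = $930.630456
Total tax = $9,328.933872
Effective rate = $9,328.933872 ÷ $392,870 = 2.37% of market value

2.37%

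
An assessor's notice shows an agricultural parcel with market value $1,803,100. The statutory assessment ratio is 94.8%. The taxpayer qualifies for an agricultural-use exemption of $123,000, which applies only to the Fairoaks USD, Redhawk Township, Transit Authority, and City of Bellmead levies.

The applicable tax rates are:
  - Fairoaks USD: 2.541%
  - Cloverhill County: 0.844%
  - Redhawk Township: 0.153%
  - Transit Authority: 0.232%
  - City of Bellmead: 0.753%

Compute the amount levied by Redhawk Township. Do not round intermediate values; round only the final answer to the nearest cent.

$2,427.10

Assessed value = $1,803,100 × 0.948 = $1,709,338.8
Redhawk Township taxable value = $1,709,338.8 − $123,000 = $1,586,338.8
Redhawk Township levy = $1,586,338.8 × 0.00153 = $2,427.098364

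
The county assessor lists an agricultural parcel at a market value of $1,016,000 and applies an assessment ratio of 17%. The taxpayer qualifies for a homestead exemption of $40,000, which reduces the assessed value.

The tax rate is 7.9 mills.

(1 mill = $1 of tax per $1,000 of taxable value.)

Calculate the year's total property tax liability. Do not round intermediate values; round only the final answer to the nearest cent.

Assessed value = $1,016,000 × 0.17 = $172,720
Taxable value = $172,720 − $40,000 = $132,720
Tax = $132,720 × 0.0079 = $1,048.488

$1,048.49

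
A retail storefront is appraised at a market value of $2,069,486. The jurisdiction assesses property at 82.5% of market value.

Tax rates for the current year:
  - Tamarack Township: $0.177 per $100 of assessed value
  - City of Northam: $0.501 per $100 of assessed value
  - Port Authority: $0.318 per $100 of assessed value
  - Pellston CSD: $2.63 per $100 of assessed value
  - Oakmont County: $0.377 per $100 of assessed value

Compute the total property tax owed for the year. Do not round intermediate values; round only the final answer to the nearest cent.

Assessed value = $2,069,486 × 0.825 = $1,707,325.95
Tamarack Township: $1,707,325.95 × 0.00177 = $3,021.9669315
City of Northam: $1,707,325.95 × 0.00501 = $8,553.7030095
Port Authority: $1,707,325.95 × 0.00318 = $5,429.296521
Pellston CSD: $1,707,325.95 × 0.0263 = $44,902.672485
Oakmont County: $1,707,325.95 × 0.00377 = $6,436.6188315
Total = $3,021.9669315 + $8,553.7030095 + $5,429.296521 + $44,902.672485 + $6,436.6188315 = $68,344.2577785

$68,344.26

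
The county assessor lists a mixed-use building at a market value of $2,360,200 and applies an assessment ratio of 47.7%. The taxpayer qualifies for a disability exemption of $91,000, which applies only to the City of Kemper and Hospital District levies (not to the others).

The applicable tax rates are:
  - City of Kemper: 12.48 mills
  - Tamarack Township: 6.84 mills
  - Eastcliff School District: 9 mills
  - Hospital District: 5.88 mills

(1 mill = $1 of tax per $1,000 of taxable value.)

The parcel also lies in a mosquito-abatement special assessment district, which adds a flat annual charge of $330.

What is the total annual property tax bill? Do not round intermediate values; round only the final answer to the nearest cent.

Assessed value = $2,360,200 × 0.477 = $1,125,815.4
City of Kemper: ($1,125,815.4 − $91,000) × 0.01248 = $1,034,815.4 × 0.01248 = $12,914.496192
Tamarack Township: $1,125,815.4 × 0.00684 = $7,700.577336
Eastcliff School District: $1,125,815.4 × 0.009 = $10,132.3386
Hospital District: ($1,125,815.4 − $91,000) × 0.00588 = $1,034,815.4 × 0.00588 = $6,084.714552
Levies subtotal = $36,832.12668
Total = $36,832.12668 + $330 = $37,162.12668

$37,162.13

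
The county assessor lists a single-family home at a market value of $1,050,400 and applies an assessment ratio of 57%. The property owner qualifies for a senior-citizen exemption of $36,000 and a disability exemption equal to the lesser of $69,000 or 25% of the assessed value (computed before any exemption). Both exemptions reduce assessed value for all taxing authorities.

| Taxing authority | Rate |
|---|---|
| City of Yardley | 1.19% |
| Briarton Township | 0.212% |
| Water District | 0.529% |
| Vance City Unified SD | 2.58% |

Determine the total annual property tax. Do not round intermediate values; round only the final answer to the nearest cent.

Assessed value = $1,050,400 × 0.57 = $598,728
Disability exemption = min($69,000, 25% × $598,728) = min($69,000, $149,682) = $69,000 (dollar cap binds)
Taxable value = $598,728 − $36,000 − $69,000 = $493,728
City of Yardley: $493,728 × 0.0119 = $5,875.3632
Briarton Township: $493,728 × 0.00212 = $1,046.70336
Water District: $493,728 × 0.00529 = $2,611.82112
Vance City Unified SD: $493,728 × 0.0258 = $12,738.1824
Total = $22,272.07008

$22,272.07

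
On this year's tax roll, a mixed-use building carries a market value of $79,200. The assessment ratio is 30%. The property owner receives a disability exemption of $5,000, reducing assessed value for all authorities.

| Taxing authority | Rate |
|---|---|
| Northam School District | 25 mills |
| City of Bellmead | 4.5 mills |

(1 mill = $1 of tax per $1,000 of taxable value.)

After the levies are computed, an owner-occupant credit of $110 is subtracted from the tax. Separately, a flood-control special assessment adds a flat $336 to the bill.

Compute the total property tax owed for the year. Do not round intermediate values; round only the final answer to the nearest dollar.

Assessed value = $79,200 × 0.3 = $23,760
Taxable value = $23,760 − $5,000 = $18,760
Northam School District: $18,760 × 0.025 = $469
City of Bellmead: $18,760 × 0.0045 = $84.42
Levies subtotal = $553.42
After credit = $553.42 − $110 = $443.42
Total = $443.42 + $336 = $779.42

$779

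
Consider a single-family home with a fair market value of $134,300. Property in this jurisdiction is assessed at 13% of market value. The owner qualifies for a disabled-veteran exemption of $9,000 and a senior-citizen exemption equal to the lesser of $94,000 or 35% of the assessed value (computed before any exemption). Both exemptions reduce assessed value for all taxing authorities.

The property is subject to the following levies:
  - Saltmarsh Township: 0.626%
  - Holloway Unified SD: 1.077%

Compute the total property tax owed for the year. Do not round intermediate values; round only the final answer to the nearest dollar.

Assessed value = $134,300 × 0.13 = $17,459
Senior-citizen exemption = min($94,000, 35% × $17,459) = min($94,000, $6,110.65) = $6,110.65 (percentage binds)
Taxable value = $17,459 − $9,000 − $6,110.65 = $2,348.35
Saltmarsh Township: $2,348.35 × 0.00626 = $14.700671
Holloway Unified SD: $2,348.35 × 0.01077 = $25.2917295
Total = $39.9924005

$40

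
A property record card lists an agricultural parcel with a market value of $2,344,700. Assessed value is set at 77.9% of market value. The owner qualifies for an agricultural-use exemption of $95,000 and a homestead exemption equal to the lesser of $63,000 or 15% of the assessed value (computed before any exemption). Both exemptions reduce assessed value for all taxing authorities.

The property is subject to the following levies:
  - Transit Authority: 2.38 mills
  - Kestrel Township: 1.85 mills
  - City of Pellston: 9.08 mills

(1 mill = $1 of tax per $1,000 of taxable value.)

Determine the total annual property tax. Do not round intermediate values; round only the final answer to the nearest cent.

Assessed value = $2,344,700 × 0.779 = $1,826,521.3
Homestead exemption = min($63,000, 15% × $1,826,521.3) = min($63,000, $273,978.195) = $63,000 (dollar cap binds)
Taxable value = $1,826,521.3 − $95,000 − $63,000 = $1,668,521.3
Transit Authority: $1,668,521.3 × 0.00238 = $3,971.080694
Kestrel Township: $1,668,521.3 × 0.00185 = $3,086.764405
City of Pellston: $1,668,521.3 × 0.00908 = $15,150.173404
Total = $22,208.018503

$22,208.02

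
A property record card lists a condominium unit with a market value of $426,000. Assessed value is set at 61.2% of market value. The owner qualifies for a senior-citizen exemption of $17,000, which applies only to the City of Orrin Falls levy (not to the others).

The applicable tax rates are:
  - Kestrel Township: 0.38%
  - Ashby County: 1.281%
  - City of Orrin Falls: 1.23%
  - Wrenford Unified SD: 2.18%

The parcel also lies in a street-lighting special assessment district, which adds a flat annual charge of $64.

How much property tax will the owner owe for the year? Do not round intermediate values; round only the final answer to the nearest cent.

$13,075.61

Assessed value = $426,000 × 0.612 = $260,712
Kestrel Township: $260,712 × 0.0038 = $990.7056
Ashby County: $260,712 × 0.01281 = $3,339.72072
City of Orrin Falls: ($260,712 − $17,000) × 0.0123 = $243,712 × 0.0123 = $2,997.6576
Wrenford Unified SD: $260,712 × 0.0218 = $5,683.5216
Levies subtotal = $13,011.60552
Total = $13,011.60552 + $64 = $13,075.60552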